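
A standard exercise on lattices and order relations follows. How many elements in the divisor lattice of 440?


Divisors of 440: [1, 2, 4, 5, 8, 10, 11, 20, 22, 40, 44, 55, 88, 110, 220, 440]
Count: 16


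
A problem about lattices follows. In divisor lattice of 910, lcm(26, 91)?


Join=lcm.
gcd(26,91)=13
lcm=182


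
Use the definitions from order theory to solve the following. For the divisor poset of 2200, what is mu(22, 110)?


In a divisor lattice, mu(a,b) = mu(b/a) where mu is the classical Mobius function.
b/a = 110/22 = 5
Prime factorization of 5: primes [5]
5 is squarefree with 1 prime factor(s), so mu(5) = (-1)^1 = -1


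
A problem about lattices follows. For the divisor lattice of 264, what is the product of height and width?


Height = length of longest chain minus 1; width = size of largest antichain.
A maximum chain: 1 | 11 | 33 | 66 | 132 | 264  (height 5).
A maximum antichain: {4, 6, 22, 33}  (width 4).
Product = 5 * 4 = 20


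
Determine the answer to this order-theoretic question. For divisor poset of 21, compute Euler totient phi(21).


phi(n) = n * prod_{p|n} (1 - 1/p).
Prime divisors of 21: [3, 7]
phi(21) = 21 * (1 - 1/3) * (1 - 1/7)
phi(21) = 12


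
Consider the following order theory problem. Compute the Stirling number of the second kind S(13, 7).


S(n,k) = k*S(n-1,k) + S(n-1,k-1).
S(12,7) = 627396, S(12,6) = 1323652
S(13,7) = 7*627396 + 1323652 = 4391772 + 1323652
S(13,7) = 5715424


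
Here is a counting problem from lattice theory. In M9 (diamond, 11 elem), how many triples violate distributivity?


Distributive law: a ^ (b v c) = (a ^ b) v (a ^ c).
Check all 11^3 = 1331 ordered triples (a,b,c).
  e.g. a=a1, b=a2, c=a3: lhs=a1 != rhs=0
  e.g. a=a1, b=a2, c=a4: lhs=a1 != rhs=0
Total violating triples: 504


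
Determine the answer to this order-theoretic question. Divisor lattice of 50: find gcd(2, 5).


In a divisor lattice, meet = gcd (greatest common divisor).
By Euclidean algorithm or factoring: gcd(2,5) = 1


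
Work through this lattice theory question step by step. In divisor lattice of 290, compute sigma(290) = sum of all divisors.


sigma(n) = sum of divisors.
Divisors of 290: [1, 2, 5, 10, 29, 58, 145, 290]
Sum = 540


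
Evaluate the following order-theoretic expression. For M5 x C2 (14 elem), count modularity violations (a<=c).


Modular law: if a <= c then a v (b ^ c) = (a v b) ^ c.
Check all triples (a,b,c) with a <= c among 14 elements.
This lattice is modular (diamonds M_m and their chain-products are modular).
Total violating triples: 0


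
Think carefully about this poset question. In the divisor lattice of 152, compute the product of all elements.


Divisors of 152: [1, 2, 4, 8, 19, 38, 76, 152]
Product = n^(d(n)/2) = 152^(8/2)
Product = 533794816


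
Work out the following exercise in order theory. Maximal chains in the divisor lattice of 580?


A maximal chain goes from the minimum element to a maximal element via cover relations.
Counting all min-to-max paths in the cover graph.
Total maximal chains: 12


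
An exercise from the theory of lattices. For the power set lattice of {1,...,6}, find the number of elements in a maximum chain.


A chain is a totally ordered subset; we count the number of elements in a maximum chain.
Compute, for each element x, the size of the longest chain ending at x:
  {}: 1
  {1}: 2
  {2}: 2
  {3}: 2
  {4}: 2
  {5}: 2
  ...
A maximum chain: {} < {1} < {1,2} < {1,2,3} < {1,2,3,4} < {1,2,3,4,5} < {1,2,3,4,5,6}
Number of elements in the longest chain: 7


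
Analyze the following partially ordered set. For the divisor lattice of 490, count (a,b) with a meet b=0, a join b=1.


Complement pair (a,b): a meet b = bottom, a join b = top.
Here: gcd(a,b)=1 and lcm(a,b)=490, i.e. a*b=490 with a,b coprime.
Pairs found: (1,490), (2,245), (5,98), (10,49), ... (4 more)
Total ordered pairs: 8


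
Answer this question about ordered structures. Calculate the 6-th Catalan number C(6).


C(n) = C(2n, n) / (n+1).
C(12, 6) = 924
C(6) = 924 / 7 = 132


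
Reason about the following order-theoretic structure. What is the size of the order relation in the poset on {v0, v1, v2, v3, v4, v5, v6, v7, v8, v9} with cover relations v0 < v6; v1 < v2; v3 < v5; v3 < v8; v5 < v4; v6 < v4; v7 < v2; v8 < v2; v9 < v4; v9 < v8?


The order relation is {(a,b) : a <= b}, reflexive so it includes (a,a).
Examples: (v0,v0), (v0,v4), (v0,v6), (v1,v1), (v1,v2), ...
Total ordered pairs: 24


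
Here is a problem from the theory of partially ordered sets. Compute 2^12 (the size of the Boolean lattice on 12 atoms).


Power set = 2^n.
2^12 = 4096


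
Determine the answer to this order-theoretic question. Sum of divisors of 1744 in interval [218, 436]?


Interval [218,436] in divisors of 1744: [218, 436]
Sum = 654


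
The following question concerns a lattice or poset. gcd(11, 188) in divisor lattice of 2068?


Meet=gcd.
gcd(11,188)=1


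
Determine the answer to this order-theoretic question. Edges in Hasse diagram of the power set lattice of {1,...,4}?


A cover relation a -< b holds when a < b with no c strictly between.
Cover relations:
  {} -< {1}
  {} -< {2}
  {} -< {3}
  {} -< {4}
  {1} -< {1,2}
  {1} -< {1,3}
  {1} -< {1,4}
  {2} -< {1,2}
  ...24 more
Total: 32


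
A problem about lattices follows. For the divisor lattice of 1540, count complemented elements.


An element a is complemented if some b has a meet b = bottom, a join b = top.
a is complemented iff gcd(a, n/a)=1, i.e. a is a unitary divisor of 1540.
Complemented elements: 1, 4, 5, 7, 11, 20, ... (10 more)
Count: 16


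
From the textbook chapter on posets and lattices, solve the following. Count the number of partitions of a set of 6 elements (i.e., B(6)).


B(n) = number of set partitions of an n-element set.
B(n) satisfies the recurrence: B(n+1) = sum_k C(n,k)*B(k).
B(6) = 203


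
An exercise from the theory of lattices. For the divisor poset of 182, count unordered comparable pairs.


A comparable pair {a,b} has a < b or b < a in the order.
Count unordered pairs where one element is strictly below the other.
Examples: {1,2}, {1,7}, {1,13}, {1,14}, ...
Total comparable pairs: 19


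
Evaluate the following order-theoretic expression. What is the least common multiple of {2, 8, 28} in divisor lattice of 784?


In a divisor lattice, join = lcm (least common multiple).
Compute lcm iteratively: start with first element, then lcm(current, next).
Elements: [2, 8, 28]
lcm(2,8) = 8
lcm(8,28) = 56
Final lcm = 56


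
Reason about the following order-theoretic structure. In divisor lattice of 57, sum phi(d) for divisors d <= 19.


Divisors of 57 up to 19: [1, 3, 19]
phi values: [1, 2, 18]
Sum = 21


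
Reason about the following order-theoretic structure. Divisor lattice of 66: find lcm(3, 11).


In a divisor lattice, join = lcm (least common multiple).
gcd(3,11) = 1
lcm(3,11) = 3*11/gcd = 33/1 = 33


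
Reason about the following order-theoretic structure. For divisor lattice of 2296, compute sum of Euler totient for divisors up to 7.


Divisors of 2296 up to 7: [1, 2, 4, 7]
phi values: [1, 1, 2, 6]
Sum = 10


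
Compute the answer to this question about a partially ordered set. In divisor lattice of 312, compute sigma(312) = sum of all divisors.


sigma(n) = sum of divisors.
Divisors of 312: [1, 2, 3, 4, 6, 8, 12, 13, 24, 26, 39, 52, 78, 104, 156, 312]
Sum = 840


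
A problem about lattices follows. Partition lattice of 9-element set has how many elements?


B(n) = number of set partitions of an n-element set.
B(n) satisfies the recurrence: B(n+1) = sum_k C(n,k)*B(k).
B(9) = 21147


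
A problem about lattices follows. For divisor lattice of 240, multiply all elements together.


Divisors of 240: [1, 2, 3, 4, 5, 6, 8, 10, 12, 15, 16, 20, 24, 30, 40, 48, 60, 80, 120, 240]
Product = n^(d(n)/2) = 240^(20/2)
Product = 634033809653760000000000


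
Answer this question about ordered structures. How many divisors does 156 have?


Divisors of 156: [1, 2, 3, 4, 6, 12, 13, 26, 39, 52, 78, 156]
Count: 12


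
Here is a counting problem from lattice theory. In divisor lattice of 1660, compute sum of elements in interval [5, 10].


Interval [5,10] in divisors of 1660: [5, 10]
Sum = 15


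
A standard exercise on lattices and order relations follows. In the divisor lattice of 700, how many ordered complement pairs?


Complement pair (a,b): a meet b = bottom, a join b = top.
Here: gcd(a,b)=1 and lcm(a,b)=700, i.e. a*b=700 with a,b coprime.
Pairs found: (1,700), (4,175), (7,100), (25,28), ... (4 more)
Total ordered pairs: 8


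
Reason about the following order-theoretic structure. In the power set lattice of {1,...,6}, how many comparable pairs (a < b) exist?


A comparable pair {a,b} has a < b or b < a in the order.
Count unordered pairs where one element is strictly below the other.
Examples: {{},{1}}, {{},{2}}, {{},{3}}, {{},{4}}, ...
Total comparable pairs: 665


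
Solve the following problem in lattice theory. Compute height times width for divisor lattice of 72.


Height = length of longest chain minus 1; width = size of largest antichain.
A maximum chain: 1 | 3 | 9 | 18 | 36 | 72  (height 5).
A maximum antichain: {4, 6, 9}  (width 3).
Product = 5 * 3 = 15


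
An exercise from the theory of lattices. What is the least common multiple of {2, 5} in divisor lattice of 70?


In a divisor lattice, join = lcm (least common multiple).
Compute lcm iteratively: start with first element, then lcm(current, next).
Elements: [2, 5]
lcm(2,5) = 10
Final lcm = 10


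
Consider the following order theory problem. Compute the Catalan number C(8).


C(n) = C(2n, n) / (n+1).
C(16, 8) = 12870
C(8) = 12870 / 9 = 1430


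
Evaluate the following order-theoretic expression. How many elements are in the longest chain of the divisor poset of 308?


A chain is a totally ordered subset; we count the number of elements in a maximum chain.
Compute, for each element x, the size of the longest chain ending at x:
  1: 1
  2: 2
  7: 2
  11: 2
  4: 3
  14: 3
  ...
A maximum chain: 1 < 2 < 4 < 28 < 308
Number of elements in the longest chain: 5


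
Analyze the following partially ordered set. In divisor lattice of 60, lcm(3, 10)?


Join=lcm.
gcd(3,10)=1
lcm=30


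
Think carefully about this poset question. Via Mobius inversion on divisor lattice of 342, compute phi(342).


phi(n) = n * prod_{p|n} (1 - 1/p).
Prime divisors of 342: [2, 3, 19]
phi(342) = 342 * (1 - 1/2) * (1 - 1/3) * (1 - 1/19)
phi(342) = 108


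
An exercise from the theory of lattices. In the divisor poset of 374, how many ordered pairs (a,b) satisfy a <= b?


The order relation is {(a,b) : a <= b}, reflexive so it includes (a,a).
Examples: (1,1), (1,11), (1,17), (1,187), (1,2), ...
Total ordered pairs: 27


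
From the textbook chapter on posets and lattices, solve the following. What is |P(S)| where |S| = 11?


Power set = 2^n.
2^11 = 2048


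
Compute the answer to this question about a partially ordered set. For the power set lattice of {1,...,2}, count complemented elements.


An element a is complemented if some b has a meet b = bottom, a join b = top.
every subset A has complement S\A, so all elements are complemented.
Complemented elements: {}, {1}, {2}, {1,2}
Count: 4


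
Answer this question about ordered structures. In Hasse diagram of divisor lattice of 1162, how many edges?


A cover relation a -< b holds when a < b with no c strictly between.
Cover relations:
  1 -< 2
  1 -< 7
  1 -< 83
  2 -< 14
  2 -< 166
  7 -< 14
  7 -< 581
  14 -< 1162
  ...4 more
Total: 12


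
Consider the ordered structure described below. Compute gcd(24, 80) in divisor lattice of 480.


In a divisor lattice, meet = gcd (greatest common divisor).
By Euclidean algorithm or factoring: gcd(24,80) = 8


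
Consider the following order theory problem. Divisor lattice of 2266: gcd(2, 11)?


Meet=gcd.
gcd(2,11)=1


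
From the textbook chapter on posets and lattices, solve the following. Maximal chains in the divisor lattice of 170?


A maximal chain goes from the minimum element to a maximal element via cover relations.
Counting all min-to-max paths in the cover graph.
Total maximal chains: 6


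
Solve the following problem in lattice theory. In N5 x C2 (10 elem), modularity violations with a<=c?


Modular law: if a <= c then a v (b ^ c) = (a v b) ^ c.
Check all triples (a,b,c) with a <= c among 10 elements.
  e.g. a=(a,0), b=(c,0), c=(b,0): lhs=(a,0) != rhs=(b,0)
  e.g. a=(a,0), b=(c,1), c=(b,0): lhs=(a,0) != rhs=(b,0)
Total violating triples: 6


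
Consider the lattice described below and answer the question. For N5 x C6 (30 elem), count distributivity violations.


Distributive law: a ^ (b v c) = (a ^ b) v (a ^ c).
Check all 30^3 = 27000 ordered triples (a,b,c).
  e.g. a=(b,0), b=(a,0), c=(c,0): lhs=(b,0) != rhs=(a,0)
  e.g. a=(b,0), b=(a,0), c=(c,1): lhs=(b,0) != rhs=(a,0)
Total violating triples: 432


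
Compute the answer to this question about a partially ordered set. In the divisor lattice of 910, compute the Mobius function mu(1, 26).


In a divisor lattice, mu(a,b) = mu(b/a) where mu is the classical Mobius function.
b/a = 26/1 = 26
Prime factorization of 26: primes [2, 13]
26 is squarefree with 2 prime factor(s), so mu(26) = (-1)^2 = 1


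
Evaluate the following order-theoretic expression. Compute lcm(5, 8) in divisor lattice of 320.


In a divisor lattice, join = lcm (least common multiple).
gcd(5,8) = 1
lcm(5,8) = 5*8/gcd = 40/1 = 40


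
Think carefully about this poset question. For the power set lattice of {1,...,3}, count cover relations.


A cover relation a -< b holds when a < b with no c strictly between.
Cover relations:
  {} -< {1}
  {} -< {2}
  {} -< {3}
  {1} -< {1,2}
  {1} -< {1,3}
  {2} -< {1,2}
  {2} -< {2,3}
  {3} -< {1,3}
  ...4 more
Total: 12


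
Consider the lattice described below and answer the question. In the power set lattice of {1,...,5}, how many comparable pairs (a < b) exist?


A comparable pair {a,b} has a < b or b < a in the order.
Count unordered pairs where one element is strictly below the other.
Examples: {{},{1}}, {{},{2}}, {{},{3}}, {{},{4}}, ...
Total comparable pairs: 211


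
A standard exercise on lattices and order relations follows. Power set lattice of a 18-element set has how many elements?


Power set = 2^n.
2^18 = 262144


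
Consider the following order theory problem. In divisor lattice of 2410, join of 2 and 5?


In a divisor lattice, join = lcm (least common multiple).
gcd(2,5) = 1
lcm(2,5) = 2*5/gcd = 10/1 = 10


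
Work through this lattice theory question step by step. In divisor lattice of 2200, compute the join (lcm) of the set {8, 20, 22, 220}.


In a divisor lattice, join = lcm (least common multiple).
Compute lcm iteratively: start with first element, then lcm(current, next).
Elements: [8, 20, 22, 220]
lcm(8,20) = 40
lcm(40,22) = 440
lcm(440,220) = 440
Final lcm = 440


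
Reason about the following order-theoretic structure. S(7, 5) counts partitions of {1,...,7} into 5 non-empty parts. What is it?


S(n,k) = k*S(n-1,k) + S(n-1,k-1).
S(6,5) = 15, S(6,4) = 65
S(7,5) = 5*15 + 65 = 75 + 65
S(7,5) = 140


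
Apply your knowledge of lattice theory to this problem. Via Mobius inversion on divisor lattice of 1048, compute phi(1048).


phi(n) = n * prod_{p|n} (1 - 1/p).
Prime divisors of 1048: [2, 131]
phi(1048) = 1048 * (1 - 1/2) * (1 - 1/131)
phi(1048) = 520


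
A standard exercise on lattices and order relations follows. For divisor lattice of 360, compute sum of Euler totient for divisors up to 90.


Divisors of 360 up to 90: [1, 2, 3, 4, 5, 6, 8, 9, 10, 12, 15, 18, 20, 24, 30, 36, 40, 45, 60, 72, 90]
phi values: [1, 1, 2, 2, 4, 2, 4, 6, 4, 4, 8, 6, 8, 8, 8, 12, 16, 24, 16, 24, 24]
Sum = 184


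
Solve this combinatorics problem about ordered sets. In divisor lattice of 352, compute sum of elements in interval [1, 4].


Interval [1,4] in divisors of 352: [1, 2, 4]
Sum = 7


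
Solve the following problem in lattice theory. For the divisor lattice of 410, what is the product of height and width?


Height = length of longest chain minus 1; width = size of largest antichain.
A maximum chain: 1 | 41 | 205 | 410  (height 3).
A maximum antichain: {2, 5, 41}  (width 3).
Product = 3 * 3 = 9


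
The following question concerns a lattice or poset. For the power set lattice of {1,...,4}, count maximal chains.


A maximal chain goes from the minimum element to a maximal element via cover relations.
Counting all min-to-max paths in the cover graph.
Total maximal chains: 24


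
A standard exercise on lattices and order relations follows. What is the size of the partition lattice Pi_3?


B(n) = number of set partitions of an n-element set.
B(n) satisfies the recurrence: B(n+1) = sum_k C(n,k)*B(k).
B(3) = 5


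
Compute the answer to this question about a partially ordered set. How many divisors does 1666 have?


Divisors of 1666: [1, 2, 7, 14, 17, 34, 49, 98, 119, 238, 833, 1666]
Count: 12


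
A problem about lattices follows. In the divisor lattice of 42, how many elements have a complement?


An element a is complemented if some b has a meet b = bottom, a join b = top.
a is complemented iff gcd(a, n/a)=1, i.e. a is a unitary divisor of 42.
Complemented elements: 1, 2, 3, 6, 7, 14, ... (2 more)
Count: 8


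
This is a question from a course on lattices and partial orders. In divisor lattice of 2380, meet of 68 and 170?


In a divisor lattice, meet = gcd (greatest common divisor).
By Euclidean algorithm or factoring: gcd(68,170) = 34


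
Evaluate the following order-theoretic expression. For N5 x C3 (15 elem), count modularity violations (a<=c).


Modular law: if a <= c then a v (b ^ c) = (a v b) ^ c.
Check all triples (a,b,c) with a <= c among 15 elements.
  e.g. a=(a,0), b=(c,0), c=(b,0): lhs=(a,0) != rhs=(b,0)
  e.g. a=(a,0), b=(c,1), c=(b,0): lhs=(a,0) != rhs=(b,0)
Total violating triples: 18


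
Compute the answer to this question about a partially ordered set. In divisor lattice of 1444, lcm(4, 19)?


Join=lcm.
gcd(4,19)=1
lcm=76


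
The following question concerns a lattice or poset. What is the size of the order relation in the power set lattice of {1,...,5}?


The order relation is {(a,b) : a <= b}, reflexive so it includes (a,a).
Examples: ({},{}), ({},{1,2}), ({},{1,2,3}), ({},{1,2,3,4}), ({},{1,2,3,4,5}), ...
Total ordered pairs: 243


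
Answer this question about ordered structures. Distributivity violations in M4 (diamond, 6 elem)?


Distributive law: a ^ (b v c) = (a ^ b) v (a ^ c).
Check all 6^3 = 216 ordered triples (a,b,c).
  e.g. a=a1, b=a2, c=a3: lhs=a1 != rhs=0
  e.g. a=a1, b=a2, c=a4: lhs=a1 != rhs=0
Total violating triples: 24


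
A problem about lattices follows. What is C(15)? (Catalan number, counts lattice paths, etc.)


C(n) = C(2n, n) / (n+1).
C(30, 15) = 155117520
C(15) = 155117520 / 16 = 9694845


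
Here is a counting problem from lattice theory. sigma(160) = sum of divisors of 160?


sigma(n) = sum of divisors.
Divisors of 160: [1, 2, 4, 5, 8, 10, 16, 20, 32, 40, 80, 160]
Sum = 378


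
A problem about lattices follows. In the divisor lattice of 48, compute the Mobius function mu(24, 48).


In a divisor lattice, mu(a,b) = mu(b/a) where mu is the classical Mobius function.
b/a = 48/24 = 2
Prime factorization of 2: primes [2]
2 is squarefree with 1 prime factor(s), so mu(2) = (-1)^1 = -1


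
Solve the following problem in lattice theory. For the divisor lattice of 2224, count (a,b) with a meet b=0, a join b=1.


Complement pair (a,b): a meet b = bottom, a join b = top.
Here: gcd(a,b)=1 and lcm(a,b)=2224, i.e. a*b=2224 with a,b coprime.
Pairs found: (1,2224), (16,139), (139,16), (2224,1)
Total ordered pairs: 4


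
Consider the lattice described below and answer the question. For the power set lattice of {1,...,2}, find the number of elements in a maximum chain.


A chain is a totally ordered subset; we count the number of elements in a maximum chain.
Compute, for each element x, the size of the longest chain ending at x:
  {}: 1
  {1}: 2
  {2}: 2
  {1,2}: 3
A maximum chain: {} < {1} < {1,2}
Number of elements in the longest chain: 3


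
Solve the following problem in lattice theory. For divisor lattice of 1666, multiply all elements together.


Divisors of 1666: [1, 2, 7, 14, 17, 34, 49, 98, 119, 238, 833, 1666]
Product = n^(d(n)/2) = 1666^(12/2)
Product = 21382081591229079616


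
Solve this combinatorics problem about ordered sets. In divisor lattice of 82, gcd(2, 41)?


Meet=gcd.
gcd(2,41)=1


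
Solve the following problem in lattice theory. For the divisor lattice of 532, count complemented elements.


An element a is complemented if some b has a meet b = bottom, a join b = top.
a is complemented iff gcd(a, n/a)=1, i.e. a is a unitary divisor of 532.
Complemented elements: 1, 4, 7, 19, 28, 76, ... (2 more)
Count: 8


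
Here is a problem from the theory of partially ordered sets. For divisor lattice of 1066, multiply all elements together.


Divisors of 1066: [1, 2, 13, 26, 41, 82, 533, 1066]
Product = n^(d(n)/2) = 1066^(8/2)
Product = 1291304958736


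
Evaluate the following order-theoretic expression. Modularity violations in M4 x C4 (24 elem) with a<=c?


Modular law: if a <= c then a v (b ^ c) = (a v b) ^ c.
Check all triples (a,b,c) with a <= c among 24 elements.
This lattice is modular (diamonds M_m and their chain-products are modular).
Total violating triples: 0


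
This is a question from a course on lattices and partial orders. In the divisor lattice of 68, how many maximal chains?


A maximal chain goes from the minimum element to a maximal element via cover relations.
Counting all min-to-max paths in the cover graph.
Total maximal chains: 3


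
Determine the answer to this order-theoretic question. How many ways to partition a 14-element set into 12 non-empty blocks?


S(n,k) = k*S(n-1,k) + S(n-1,k-1).
S(13,12) = 78, S(13,11) = 2431
S(14,12) = 12*78 + 2431 = 936 + 2431
S(14,12) = 3367


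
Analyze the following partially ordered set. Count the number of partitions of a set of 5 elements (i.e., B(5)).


B(n) = number of set partitions of an n-element set.
B(n) satisfies the recurrence: B(n+1) = sum_k C(n,k)*B(k).
B(5) = 52


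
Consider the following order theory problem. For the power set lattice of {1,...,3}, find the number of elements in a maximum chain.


A chain is a totally ordered subset; we count the number of elements in a maximum chain.
Compute, for each element x, the size of the longest chain ending at x:
  {}: 1
  {1}: 2
  {2}: 2
  {3}: 2
  {1,2}: 3
  {1,3}: 3
  ...
A maximum chain: {} < {1} < {1,2} < {1,2,3}
Number of elements in the longest chain: 4


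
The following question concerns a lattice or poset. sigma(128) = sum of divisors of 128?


sigma(n) = sum of divisors.
Divisors of 128: [1, 2, 4, 8, 16, 32, 64, 128]
Sum = 255


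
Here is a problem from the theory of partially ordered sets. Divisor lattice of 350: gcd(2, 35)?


Meet=gcd.
gcd(2,35)=1


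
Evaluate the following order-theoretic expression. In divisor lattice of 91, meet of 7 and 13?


In a divisor lattice, meet = gcd (greatest common divisor).
By Euclidean algorithm or factoring: gcd(7,13) = 1


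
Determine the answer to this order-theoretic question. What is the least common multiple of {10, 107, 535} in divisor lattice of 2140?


In a divisor lattice, join = lcm (least common multiple).
Compute lcm iteratively: start with first element, then lcm(current, next).
Elements: [10, 107, 535]
lcm(10,107) = 1070
lcm(1070,535) = 1070
Final lcm = 1070


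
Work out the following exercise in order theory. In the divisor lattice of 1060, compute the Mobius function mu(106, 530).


In a divisor lattice, mu(a,b) = mu(b/a) where mu is the classical Mobius function.
b/a = 530/106 = 5
Prime factorization of 5: primes [5]
5 is squarefree with 1 prime factor(s), so mu(5) = (-1)^1 = -1


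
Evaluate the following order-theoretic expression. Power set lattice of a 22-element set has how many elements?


Power set = 2^n.
2^22 = 4194304


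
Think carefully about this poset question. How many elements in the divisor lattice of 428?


Divisors of 428: [1, 2, 4, 107, 214, 428]
Count: 6


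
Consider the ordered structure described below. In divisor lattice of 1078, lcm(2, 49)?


Join=lcm.
gcd(2,49)=1
lcm=98


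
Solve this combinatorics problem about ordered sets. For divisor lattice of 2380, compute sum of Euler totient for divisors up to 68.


Divisors of 2380 up to 68: [1, 2, 4, 5, 7, 10, 14, 17, 20, 28, 34, 35, 68]
phi values: [1, 1, 2, 4, 6, 4, 6, 16, 8, 12, 16, 24, 32]
Sum = 132


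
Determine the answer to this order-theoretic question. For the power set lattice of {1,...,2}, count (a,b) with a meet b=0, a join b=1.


Complement pair (a,b): a meet b = bottom, a join b = top.
Here: A intersect B = {} and A union B = {1,...,2}.
Pairs found: ({},{1,2}), ({1},{2}), ({2},{1}), ({1,2},{})
Total ordered pairs: 4


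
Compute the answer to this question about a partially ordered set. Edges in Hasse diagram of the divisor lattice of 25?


A cover relation a -< b holds when a < b with no c strictly between.
Cover relations:
  1 -< 5
  5 -< 25
Total: 2


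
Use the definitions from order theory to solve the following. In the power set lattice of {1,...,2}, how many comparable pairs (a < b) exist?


A comparable pair {a,b} has a < b or b < a in the order.
Count unordered pairs where one element is strictly below the other.
Examples: {{},{1}}, {{},{2}}, {{},{1,2}}, {{1},{1,2}}, ...
Total comparable pairs: 5


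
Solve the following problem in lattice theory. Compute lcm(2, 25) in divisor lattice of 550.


In a divisor lattice, join = lcm (least common multiple).
gcd(2,25) = 1
lcm(2,25) = 2*25/gcd = 50/1 = 50


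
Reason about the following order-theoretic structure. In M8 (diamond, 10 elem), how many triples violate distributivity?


Distributive law: a ^ (b v c) = (a ^ b) v (a ^ c).
Check all 10^3 = 1000 ordered triples (a,b,c).
  e.g. a=a1, b=a2, c=a3: lhs=a1 != rhs=0
  e.g. a=a1, b=a2, c=a4: lhs=a1 != rhs=0
Total violating triples: 336


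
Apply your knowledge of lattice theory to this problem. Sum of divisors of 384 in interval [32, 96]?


Interval [32,96] in divisors of 384: [32, 96]
Sum = 128


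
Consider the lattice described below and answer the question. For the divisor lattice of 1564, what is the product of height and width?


Height = length of longest chain minus 1; width = size of largest antichain.
A maximum chain: 1 | 23 | 391 | 782 | 1564  (height 4).
A maximum antichain: {4, 34, 46, 391}  (width 4).
Product = 4 * 4 = 16


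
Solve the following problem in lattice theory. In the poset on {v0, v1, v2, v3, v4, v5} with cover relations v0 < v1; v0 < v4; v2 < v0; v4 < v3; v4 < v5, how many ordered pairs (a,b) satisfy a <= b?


The order relation is {(a,b) : a <= b}, reflexive so it includes (a,a).
Examples: (v0,v0), (v0,v1), (v0,v3), (v0,v4), (v0,v5), ...
Total ordered pairs: 17


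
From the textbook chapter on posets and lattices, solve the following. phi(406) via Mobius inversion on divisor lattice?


phi(n) = n * prod_{p|n} (1 - 1/p).
Prime divisors of 406: [2, 7, 29]
phi(406) = 406 * (1 - 1/2) * (1 - 1/7) * (1 - 1/29)
phi(406) = 168


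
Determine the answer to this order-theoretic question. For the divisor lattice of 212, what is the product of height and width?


Height = length of longest chain minus 1; width = size of largest antichain.
A maximum chain: 1 | 53 | 106 | 212  (height 3).
A maximum antichain: {2, 53}  (width 2).
Product = 3 * 2 = 6


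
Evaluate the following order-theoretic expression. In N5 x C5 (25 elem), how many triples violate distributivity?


Distributive law: a ^ (b v c) = (a ^ b) v (a ^ c).
Check all 25^3 = 15625 ordered triples (a,b,c).
  e.g. a=(b,0), b=(a,0), c=(c,0): lhs=(b,0) != rhs=(a,0)
  e.g. a=(b,0), b=(a,0), c=(c,1): lhs=(b,0) != rhs=(a,0)
Total violating triples: 250


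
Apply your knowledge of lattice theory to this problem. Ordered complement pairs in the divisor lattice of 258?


Complement pair (a,b): a meet b = bottom, a join b = top.
Here: gcd(a,b)=1 and lcm(a,b)=258, i.e. a*b=258 with a,b coprime.
Pairs found: (1,258), (2,129), (3,86), (6,43), ... (4 more)
Total ordered pairs: 8


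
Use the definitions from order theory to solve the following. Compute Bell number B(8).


B(n) = number of set partitions of an n-element set.
B(n) satisfies the recurrence: B(n+1) = sum_k C(n,k)*B(k).
B(8) = 4140


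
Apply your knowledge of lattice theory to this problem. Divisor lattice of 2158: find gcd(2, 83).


In a divisor lattice, meet = gcd (greatest common divisor).
By Euclidean algorithm or factoring: gcd(2,83) = 1


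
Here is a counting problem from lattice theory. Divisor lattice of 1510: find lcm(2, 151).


In a divisor lattice, join = lcm (least common multiple).
gcd(2,151) = 1
lcm(2,151) = 2*151/gcd = 302/1 = 302


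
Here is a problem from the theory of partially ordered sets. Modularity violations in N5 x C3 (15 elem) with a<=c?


Modular law: if a <= c then a v (b ^ c) = (a v b) ^ c.
Check all triples (a,b,c) with a <= c among 15 elements.
  e.g. a=(a,0), b=(c,0), c=(b,0): lhs=(a,0) != rhs=(b,0)
  e.g. a=(a,0), b=(c,1), c=(b,0): lhs=(a,0) != rhs=(b,0)
Total violating triples: 18


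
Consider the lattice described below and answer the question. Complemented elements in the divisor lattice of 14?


An element a is complemented if some b has a meet b = bottom, a join b = top.
a is complemented iff gcd(a, n/a)=1, i.e. a is a unitary divisor of 14.
Complemented elements: 1, 2, 7, 14
Count: 4


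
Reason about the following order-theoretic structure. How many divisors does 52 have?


Divisors of 52: [1, 2, 4, 13, 26, 52]
Count: 6


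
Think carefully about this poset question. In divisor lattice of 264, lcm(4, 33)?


Join=lcm.
gcd(4,33)=1
lcm=132


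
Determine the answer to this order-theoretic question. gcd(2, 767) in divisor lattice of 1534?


Meet=gcd.
gcd(2,767)=1


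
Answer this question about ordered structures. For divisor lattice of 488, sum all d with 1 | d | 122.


Interval [1,122] in divisors of 488: [1, 2, 61, 122]
Sum = 186


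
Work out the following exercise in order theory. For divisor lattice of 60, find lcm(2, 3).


In a divisor lattice, join = lcm (least common multiple).
Compute lcm iteratively: start with first element, then lcm(current, next).
Elements: [2, 3]
lcm(2,3) = 6
Final lcm = 6


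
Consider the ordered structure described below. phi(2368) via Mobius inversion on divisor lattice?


phi(n) = n * prod_{p|n} (1 - 1/p).
Prime divisors of 2368: [2, 37]
phi(2368) = 2368 * (1 - 1/2) * (1 - 1/37)
phi(2368) = 1152


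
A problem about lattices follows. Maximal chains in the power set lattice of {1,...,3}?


A maximal chain goes from the minimum element to a maximal element via cover relations.
Counting all min-to-max paths in the cover graph.
Total maximal chains: 6


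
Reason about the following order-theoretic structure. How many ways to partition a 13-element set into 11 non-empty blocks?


S(n,k) = k*S(n-1,k) + S(n-1,k-1).
S(12,11) = 66, S(12,10) = 1705
S(13,11) = 11*66 + 1705 = 726 + 1705
S(13,11) = 2431


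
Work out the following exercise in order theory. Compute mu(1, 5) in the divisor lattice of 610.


In a divisor lattice, mu(a,b) = mu(b/a) where mu is the classical Mobius function.
b/a = 5/1 = 5
Prime factorization of 5: primes [5]
5 is squarefree with 1 prime factor(s), so mu(5) = (-1)^1 = -1


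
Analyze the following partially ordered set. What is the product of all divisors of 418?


Divisors of 418: [1, 2, 11, 19, 22, 38, 209, 418]
Product = n^(d(n)/2) = 418^(8/2)
Product = 30528476176


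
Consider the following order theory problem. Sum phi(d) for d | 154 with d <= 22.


Divisors of 154 up to 22: [1, 2, 7, 11, 14, 22]
phi values: [1, 1, 6, 10, 6, 10]
Sum = 34


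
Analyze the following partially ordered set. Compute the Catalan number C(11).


C(n) = C(2n, n) / (n+1).
C(22, 11) = 705432
C(11) = 705432 / 12 = 58786


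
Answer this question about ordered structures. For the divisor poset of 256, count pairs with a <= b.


The order relation is {(a,b) : a <= b}, reflexive so it includes (a,a).
Examples: (1,1), (1,128), (1,16), (1,2), (1,256), ...
Total ordered pairs: 45


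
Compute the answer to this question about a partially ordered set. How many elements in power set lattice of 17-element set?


Power set = 2^n.
2^17 = 131072


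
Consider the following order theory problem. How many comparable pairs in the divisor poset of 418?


A comparable pair {a,b} has a < b or b < a in the order.
Count unordered pairs where one element is strictly below the other.
Examples: {1,2}, {1,11}, {1,19}, {1,22}, ...
Total comparable pairs: 19


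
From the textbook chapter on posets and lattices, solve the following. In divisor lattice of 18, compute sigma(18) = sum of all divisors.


sigma(n) = sum of divisors.
Divisors of 18: [1, 2, 3, 6, 9, 18]
Sum = 39


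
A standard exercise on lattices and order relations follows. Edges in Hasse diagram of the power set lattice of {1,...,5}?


A cover relation a -< b holds when a < b with no c strictly between.
Cover relations:
  {} -< {1}
  {} -< {2}
  {} -< {3}
  {} -< {4}
  {} -< {5}
  {1} -< {1,2}
  {1} -< {1,3}
  {1} -< {1,4}
  ...72 more
Total: 80


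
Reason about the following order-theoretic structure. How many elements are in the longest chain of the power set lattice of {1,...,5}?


A chain is a totally ordered subset; we count the number of elements in a maximum chain.
Compute, for each element x, the size of the longest chain ending at x:
  {}: 1
  {1}: 2
  {2}: 2
  {3}: 2
  {4}: 2
  {5}: 2
  ...
A maximum chain: {} < {1} < {1,2} < {1,2,3} < {1,2,3,4} < {1,2,3,4,5}
Number of elements in the longest chain: 6


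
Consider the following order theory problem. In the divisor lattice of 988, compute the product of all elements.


Divisors of 988: [1, 2, 4, 13, 19, 26, 38, 52, 76, 247, 494, 988]
Product = n^(d(n)/2) = 988^(12/2)
Product = 930125749549993984


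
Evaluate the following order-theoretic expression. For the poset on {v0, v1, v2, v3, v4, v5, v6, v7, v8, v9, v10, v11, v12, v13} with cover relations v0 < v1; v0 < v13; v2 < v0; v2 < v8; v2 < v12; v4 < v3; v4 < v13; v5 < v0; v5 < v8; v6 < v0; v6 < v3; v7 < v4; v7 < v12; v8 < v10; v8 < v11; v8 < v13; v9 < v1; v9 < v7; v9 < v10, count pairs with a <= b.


The order relation is {(a,b) : a <= b}, reflexive so it includes (a,a).
Examples: (v0,v0), (v0,v1), (v0,v13), (v1,v1), (v10,v10), ...
Total ordered pairs: 49


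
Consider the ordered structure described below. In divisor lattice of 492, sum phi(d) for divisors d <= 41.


Divisors of 492 up to 41: [1, 2, 3, 4, 6, 12, 41]
phi values: [1, 1, 2, 2, 2, 4, 40]
Sum = 52


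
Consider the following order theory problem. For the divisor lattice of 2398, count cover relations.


A cover relation a -< b holds when a < b with no c strictly between.
Cover relations:
  1 -< 2
  1 -< 11
  1 -< 109
  2 -< 22
  2 -< 218
  11 -< 22
  11 -< 1199
  22 -< 2398
  ...4 more
Total: 12


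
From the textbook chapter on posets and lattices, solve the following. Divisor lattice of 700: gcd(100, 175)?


Meet=gcd.
gcd(100,175)=25


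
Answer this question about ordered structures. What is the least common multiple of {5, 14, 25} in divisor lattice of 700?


In a divisor lattice, join = lcm (least common multiple).
Compute lcm iteratively: start with first element, then lcm(current, next).
Elements: [5, 14, 25]
lcm(5,14) = 70
lcm(70,25) = 350
Final lcm = 350


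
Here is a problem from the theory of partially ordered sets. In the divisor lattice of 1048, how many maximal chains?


A maximal chain goes from the minimum element to a maximal element via cover relations.
Counting all min-to-max paths in the cover graph.
Total maximal chains: 4


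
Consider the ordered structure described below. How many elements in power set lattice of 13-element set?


Power set = 2^n.
2^13 = 8192


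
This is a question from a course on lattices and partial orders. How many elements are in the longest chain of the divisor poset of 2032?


A chain is a totally ordered subset; we count the number of elements in a maximum chain.
Compute, for each element x, the size of the longest chain ending at x:
  1: 1
  2: 2
  127: 2
  4: 3
  8: 4
  254: 3
  ...
A maximum chain: 1 < 2 < 4 < 8 < 16 < 2032
Number of elements in the longest chain: 6


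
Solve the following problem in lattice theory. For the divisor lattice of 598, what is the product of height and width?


Height = length of longest chain minus 1; width = size of largest antichain.
A maximum chain: 1 | 23 | 299 | 598  (height 3).
A maximum antichain: {2, 13, 23}  (width 3).
Product = 3 * 3 = 9


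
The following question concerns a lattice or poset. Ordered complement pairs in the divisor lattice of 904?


Complement pair (a,b): a meet b = bottom, a join b = top.
Here: gcd(a,b)=1 and lcm(a,b)=904, i.e. a*b=904 with a,b coprime.
Pairs found: (1,904), (8,113), (113,8), (904,1)
Total ordered pairs: 4


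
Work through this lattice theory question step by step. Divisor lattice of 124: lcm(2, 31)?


Join=lcm.
gcd(2,31)=1
lcm=62


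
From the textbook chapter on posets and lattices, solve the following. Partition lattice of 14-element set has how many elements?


B(n) = number of set partitions of an n-element set.
B(n) satisfies the recurrence: B(n+1) = sum_k C(n,k)*B(k).
B(14) = 190899322


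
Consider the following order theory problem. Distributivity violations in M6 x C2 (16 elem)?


Distributive law: a ^ (b v c) = (a ^ b) v (a ^ c).
Check all 16^3 = 4096 ordered triples (a,b,c).
  e.g. a=(a1,0), b=(a2,0), c=(a3,0): lhs=(a1,0) != rhs=(0,0)
  e.g. a=(a1,0), b=(a2,0), c=(a3,1): lhs=(a1,0) != rhs=(0,0)
Total violating triples: 960


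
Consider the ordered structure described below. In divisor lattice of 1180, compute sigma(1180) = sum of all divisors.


sigma(n) = sum of divisors.
Divisors of 1180: [1, 2, 4, 5, 10, 20, 59, 118, 236, 295, 590, 1180]
Sum = 2520


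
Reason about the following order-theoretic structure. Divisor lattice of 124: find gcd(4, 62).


In a divisor lattice, meet = gcd (greatest common divisor).
By Euclidean algorithm or factoring: gcd(4,62) = 2


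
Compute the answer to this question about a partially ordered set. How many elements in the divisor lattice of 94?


Divisors of 94: [1, 2, 47, 94]
Count: 4


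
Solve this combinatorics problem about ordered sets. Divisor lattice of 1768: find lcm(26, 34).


In a divisor lattice, join = lcm (least common multiple).
gcd(26,34) = 2
lcm(26,34) = 26*34/gcd = 884/2 = 442


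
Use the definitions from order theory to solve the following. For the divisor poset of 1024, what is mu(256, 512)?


In a divisor lattice, mu(a,b) = mu(b/a) where mu is the classical Mobius function.
b/a = 512/256 = 2
Prime factorization of 2: primes [2]
2 is squarefree with 1 prime factor(s), so mu(2) = (-1)^1 = -1


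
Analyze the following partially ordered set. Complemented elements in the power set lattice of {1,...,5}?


An element a is complemented if some b has a meet b = bottom, a join b = top.
every subset A has complement S\A, so all elements are complemented.
Complemented elements: {}, {1}, {2}, {3}, {4}, {5}, ... (26 more)
Count: 32


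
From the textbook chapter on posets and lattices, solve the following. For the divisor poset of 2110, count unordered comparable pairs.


A comparable pair {a,b} has a < b or b < a in the order.
Count unordered pairs where one element is strictly below the other.
Examples: {1,2}, {1,5}, {1,10}, {1,211}, ...
Total comparable pairs: 19
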